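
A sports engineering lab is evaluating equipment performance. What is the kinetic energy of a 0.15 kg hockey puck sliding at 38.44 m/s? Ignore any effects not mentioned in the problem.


KE = 0.5 * m * v^2
KE = 0.5 * 0.15 * 38.44^2
KE = 0.5 * 0.15 * 1477.6336 = 110.8225 J

110.8225 J


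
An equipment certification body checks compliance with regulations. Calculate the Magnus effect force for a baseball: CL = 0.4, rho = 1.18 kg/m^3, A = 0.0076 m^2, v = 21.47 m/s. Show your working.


FM = 0.5 * CL * rho * A * v^2
FM = 0.5 * 0.4 * 1.18 * 0.0076 * 21.47^2
v^2 = 460.9609
FM = 0.5 * 0.4 * 1.18 * 0.0076 * 460.9609 = 0.8268 N

0.8268 N


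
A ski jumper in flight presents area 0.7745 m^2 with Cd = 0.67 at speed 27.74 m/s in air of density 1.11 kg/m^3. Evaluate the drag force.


Fd = 0.5 * Cd * rho * A * v^2
Fd = 0.5 * 0.67 * 1.11 * 0.7745 * 27.74^2
v^2 = 769.5076
Fd = 0.5 * 0.67 * 1.11 * 0.7745 * 769.5076 = 221.6165 N

221.6165 N


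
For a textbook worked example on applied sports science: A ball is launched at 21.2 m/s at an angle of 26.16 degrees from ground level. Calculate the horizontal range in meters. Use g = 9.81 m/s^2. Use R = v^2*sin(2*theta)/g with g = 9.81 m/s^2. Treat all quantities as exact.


R = v^2 * sin(2*theta) / g
Convert angle to radians: theta = 26.16 deg = 0.4566 rad
sin(2*theta) = sin(0.9132) = 0.7914
R = 21.2^2 * 0.7914 / 9.81
R = 449.44 * 0.7914 / 9.81 = 36.2593 m

36.2593 m


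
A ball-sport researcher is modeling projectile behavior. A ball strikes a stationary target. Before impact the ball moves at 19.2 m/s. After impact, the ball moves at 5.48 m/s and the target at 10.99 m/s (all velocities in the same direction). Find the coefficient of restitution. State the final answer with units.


e = (v2_after - v1_after) / (v1_before - v2_before)
Numerator = 10.99 - 5.48 = 5.51
Denominator = 19.2 - 0 = 19.2
e = 5.51 / 19.2 = 0.287

0.287


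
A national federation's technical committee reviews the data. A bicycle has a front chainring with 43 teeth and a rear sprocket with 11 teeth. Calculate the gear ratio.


GR = front_teeth / rear_teeth
GR = 43 / 11
GR = 3.9091

3.9091


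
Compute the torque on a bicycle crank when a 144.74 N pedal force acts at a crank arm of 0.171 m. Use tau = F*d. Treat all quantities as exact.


tau = F * d
tau = 144.74 * 0.171
tau = 24.7505 N*m

24.7505 N*m


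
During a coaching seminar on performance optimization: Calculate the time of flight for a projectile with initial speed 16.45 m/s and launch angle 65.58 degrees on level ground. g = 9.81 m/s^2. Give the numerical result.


T = 2*v*sin(theta)/g
sin(theta) = sin(65.58 deg) = 0.9105
T = 2*16.45*0.9105 / 9.81
T = 29.9567 / 9.81 = 3.0537 s

3.0537 s


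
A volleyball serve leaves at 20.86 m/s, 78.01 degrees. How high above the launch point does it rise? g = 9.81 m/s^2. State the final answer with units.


H = (v*sin(theta))^2 / (2*g)
vy = v*sin(theta) = 20.86 * sin(78.01 deg) = 20.4049 m/s
H = vy^2 / (2*g) = 416.3606 / (2*9.81)
H = 416.3606 / 19.62 = 21.2212 m

21.2212 m


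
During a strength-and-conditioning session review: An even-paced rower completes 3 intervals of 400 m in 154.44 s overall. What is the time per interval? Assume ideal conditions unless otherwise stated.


Split time = total_time / n_laps = 154.44 / 3
Split time = 51.48 s per lap

51.48 s


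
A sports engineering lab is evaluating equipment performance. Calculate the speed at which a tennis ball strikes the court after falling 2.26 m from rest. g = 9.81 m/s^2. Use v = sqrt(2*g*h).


v = sqrt(2 * g * h)
v = sqrt(2 * 9.81 * 2.26)
v = sqrt(44.3412) = 6.6589 m/s

6.6589 m/s


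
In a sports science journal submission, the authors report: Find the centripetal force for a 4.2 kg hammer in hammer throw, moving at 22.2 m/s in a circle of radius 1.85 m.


Fc = m * v^2 / r
v^2 = 22.2^2 = 492.84
Fc = 4.2 * 492.84 / 1.85
Fc = 2069.928 / 1.85 = 1118.88 N

1118.88 N


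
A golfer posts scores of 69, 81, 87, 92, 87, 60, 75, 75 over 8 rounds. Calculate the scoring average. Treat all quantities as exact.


Average = sum / n
Sum = 626
Average = 626 / 8 = 78.25

78.25


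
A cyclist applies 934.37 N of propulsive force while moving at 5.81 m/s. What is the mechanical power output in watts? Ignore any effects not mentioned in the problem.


P = F * v
P = 934.37 * 5.81
P = 5428.6897 W

5428.6897 W


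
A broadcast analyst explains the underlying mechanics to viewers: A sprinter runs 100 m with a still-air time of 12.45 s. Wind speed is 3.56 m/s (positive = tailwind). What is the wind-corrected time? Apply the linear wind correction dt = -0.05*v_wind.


dt = -0.05 * v_wind = -0.05 * 3.56 = -0.178 s
t_corrected = t_still + dt = 12.45 + (-0.178)
t_corrected = 12.272 s

12.272 s


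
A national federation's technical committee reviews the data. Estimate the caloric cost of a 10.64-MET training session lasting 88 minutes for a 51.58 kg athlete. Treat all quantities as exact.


kcal = MET * mass * time_hr
Convert time: 88 min = 1.4667 hr
kcal = 10.64 * 51.58 * 1.4667
kcal = 804.9231 kcal

804.9231 kcal


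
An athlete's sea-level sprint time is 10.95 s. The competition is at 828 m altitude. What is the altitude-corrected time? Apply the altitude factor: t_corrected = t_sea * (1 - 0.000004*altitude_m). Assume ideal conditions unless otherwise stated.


Correction factor = 1 - 0.000004 * 828 = 0.996688
t_corrected = t_sea * factor = 10.95 * 0.996688
t_corrected = 10.9137 s

10.9137 s


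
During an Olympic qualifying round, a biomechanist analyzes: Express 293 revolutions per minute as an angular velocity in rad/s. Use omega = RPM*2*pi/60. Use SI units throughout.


omega = RPM * 2 * pi / 60
omega = 293 * 2 * 3.14159 / 60
omega = 1840.9733 / 60 = 30.6829 rad/s

30.6829 rad/s


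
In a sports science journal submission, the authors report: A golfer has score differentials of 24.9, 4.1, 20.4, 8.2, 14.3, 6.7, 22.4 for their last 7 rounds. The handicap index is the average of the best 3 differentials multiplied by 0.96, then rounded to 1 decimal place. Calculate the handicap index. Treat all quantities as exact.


All differentials: 24.9, 4.1, 20.4, 8.2, 14.3, 6.7, 22.4
Sorted: 4.1, 6.7, 8.2, 14.3, 20.4, 22.4, 24.9
Best 3: 4.1, 6.7, 8.2
Average of best = 19 / 3 = 6.3333
Raw index = 6.3333 * 0.96 = 6.08
Handicap index = round(6.08, 1) = 6.1

6.1


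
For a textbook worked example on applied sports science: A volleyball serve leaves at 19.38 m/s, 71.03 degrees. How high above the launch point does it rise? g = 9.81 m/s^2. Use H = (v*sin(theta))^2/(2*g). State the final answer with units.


H = (v*sin(theta))^2 / (2*g)
vy = v*sin(theta) = 19.38 * sin(71.03 deg) = 18.3275 m/s
H = vy^2 / (2*g) = 335.8955 / (2*9.81)
H = 335.8955 / 19.62 = 17.1201 m

17.1201 m


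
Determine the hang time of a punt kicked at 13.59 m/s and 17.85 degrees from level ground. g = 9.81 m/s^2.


T = 2*v*sin(theta)/g
sin(theta) = sin(17.85 deg) = 0.3065
T = 2*13.59*0.3065 / 9.81
T = 8.3314 / 9.81 = 0.8493 s

0.8493 s


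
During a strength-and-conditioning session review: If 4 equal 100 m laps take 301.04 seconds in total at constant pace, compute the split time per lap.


Split time = total_time / n_laps = 301.04 / 4
Split time = 75.26 s per lap

75.26 s


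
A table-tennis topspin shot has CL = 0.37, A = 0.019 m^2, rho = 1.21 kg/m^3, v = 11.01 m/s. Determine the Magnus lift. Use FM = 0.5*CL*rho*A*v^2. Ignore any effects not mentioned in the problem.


FM = 0.5 * CL * rho * A * v^2
FM = 0.5 * 0.37 * 1.21 * 0.019 * 11.01^2
v^2 = 121.2201
FM = 0.5 * 0.37 * 1.21 * 0.019 * 121.2201 = 0.5156 N

0.5156 N


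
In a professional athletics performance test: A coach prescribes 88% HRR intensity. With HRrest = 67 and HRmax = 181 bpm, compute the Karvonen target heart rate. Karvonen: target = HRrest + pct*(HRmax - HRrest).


Target = HRrest + pct*(HRmax - HRrest)
Heart rate reserve = HRmax - HRrest = 181 - 67 = 114 bpm
Fraction = 88% = 0.88
Target = 67 + 0.88 * 114
Target = 67 + 100.32 = 167.32 bpm

167.32 bpm


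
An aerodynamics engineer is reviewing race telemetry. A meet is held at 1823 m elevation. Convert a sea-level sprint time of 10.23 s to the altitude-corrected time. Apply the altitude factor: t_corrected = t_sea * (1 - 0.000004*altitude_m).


Correction factor = 1 - 0.000004 * 1823 = 0.992708
t_corrected = t_sea * factor = 10.23 * 0.992708
t_corrected = 10.1554 s

10.1554 s


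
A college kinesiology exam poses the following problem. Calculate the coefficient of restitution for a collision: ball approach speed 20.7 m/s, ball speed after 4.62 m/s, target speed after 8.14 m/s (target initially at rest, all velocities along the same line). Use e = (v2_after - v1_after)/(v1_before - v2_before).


e = (v2_after - v1_after) / (v1_before - v2_before)
Numerator = 8.14 - 4.62 = 3.52
Denominator = 20.7 - 0 = 20.7
e = 3.52 / 20.7 = 0.17

0.17


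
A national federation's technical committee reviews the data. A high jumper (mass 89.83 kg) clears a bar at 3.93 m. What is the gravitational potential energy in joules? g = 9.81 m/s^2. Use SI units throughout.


PE = m * g * h
PE = 89.83 * 9.81 * 3.93
PE = 881.2323 * 3.93 = 3463.2429 J

3463.2429 J


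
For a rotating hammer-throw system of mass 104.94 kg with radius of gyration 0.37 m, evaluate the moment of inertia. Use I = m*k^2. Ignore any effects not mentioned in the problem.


I = m * k^2
I = 104.94 * 0.37^2
I = 104.94 * 0.1369 = 14.3663 kg*m^2

14.3663 kg*m^2


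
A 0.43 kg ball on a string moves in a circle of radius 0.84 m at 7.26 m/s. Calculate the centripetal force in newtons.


Fc = m * v^2 / r
v^2 = 7.26^2 = 52.7076
Fc = 0.43 * 52.7076 / 0.84
Fc = 22.6643 / 0.84 = 26.9813 N

26.9813 N


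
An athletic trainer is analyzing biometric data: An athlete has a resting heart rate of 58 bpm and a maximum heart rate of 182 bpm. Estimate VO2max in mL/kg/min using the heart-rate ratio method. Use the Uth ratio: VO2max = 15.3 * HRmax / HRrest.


VO2max = 15.3 * HRmax / HRrest
VO2max = 15.3 * 182 / 58
VO2max = 2784.6 / 58 = 48.0103 mL/kg/min

48.0103 mL/kg/min


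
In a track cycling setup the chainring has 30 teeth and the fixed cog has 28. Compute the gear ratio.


GR = front_teeth / rear_teeth
GR = 30 / 28
GR = 1.0714

1.0714


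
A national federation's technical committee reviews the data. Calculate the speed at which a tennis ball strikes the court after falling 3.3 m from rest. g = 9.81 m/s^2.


v = sqrt(2 * g * h)
v = sqrt(2 * 9.81 * 3.3)
v = sqrt(64.746) = 8.0465 m/s

8.0465 m/s


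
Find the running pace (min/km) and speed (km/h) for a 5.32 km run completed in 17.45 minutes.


Pace = time / distance = 17.45 min / 5.32 km = 3.2801 min/km
Speed = distance / time_in_hours = 5.32 / 0.2908 hr
Speed = 18.2923 km/h

3.2801 min/km, 18.2923 km/h


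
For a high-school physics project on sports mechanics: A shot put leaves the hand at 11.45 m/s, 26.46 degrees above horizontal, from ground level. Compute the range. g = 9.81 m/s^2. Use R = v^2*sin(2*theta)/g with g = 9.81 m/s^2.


R = v^2 * sin(2*theta) / g
Convert angle to radians: theta = 26.46 deg = 0.4618 rad
sin(2*theta) = sin(0.9236) = 0.7978
R = 11.45^2 * 0.7978 / 9.81
R = 131.1025 * 0.7978 / 9.81 = 10.6619 m

10.6619 m


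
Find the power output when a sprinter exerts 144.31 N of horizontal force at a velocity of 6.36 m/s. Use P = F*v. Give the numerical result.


P = F * v
P = 144.31 * 6.36
P = 917.8116 W

917.8116 W


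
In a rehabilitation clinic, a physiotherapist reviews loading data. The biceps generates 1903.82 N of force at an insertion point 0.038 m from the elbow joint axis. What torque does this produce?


tau = F * d
tau = 1903.82 * 0.038
tau = 72.3452 N*m

72.3452 N*m


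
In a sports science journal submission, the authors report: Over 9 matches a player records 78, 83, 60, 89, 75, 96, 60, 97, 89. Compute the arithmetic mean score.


Average = sum / n
Sum = 727
Average = 727 / 9 = 80.7778

80.7778


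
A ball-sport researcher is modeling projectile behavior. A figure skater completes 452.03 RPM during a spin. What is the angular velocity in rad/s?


omega = RPM * 2 * pi / 60
omega = 452.03 * 2 * 3.14159 / 60
omega = 2840.1883 / 60 = 47.3365 rad/s

47.3365 rad/s


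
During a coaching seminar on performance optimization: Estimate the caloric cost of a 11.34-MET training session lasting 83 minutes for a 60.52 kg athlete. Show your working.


kcal = MET * mass * time_hr
Convert time: 83 min = 1.3833 hr
kcal = 11.34 * 60.52 * 1.3833
kcal = 949.3772 kcal

949.3772 kcal


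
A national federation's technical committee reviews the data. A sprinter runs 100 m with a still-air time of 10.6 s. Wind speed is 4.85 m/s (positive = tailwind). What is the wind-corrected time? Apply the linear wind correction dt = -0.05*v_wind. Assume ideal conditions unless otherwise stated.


dt = -0.05 * v_wind = -0.05 * 4.85 = -0.2425 s
t_corrected = t_still + dt = 10.6 + (-0.2425)
t_corrected = 10.3575 s

10.3575 s


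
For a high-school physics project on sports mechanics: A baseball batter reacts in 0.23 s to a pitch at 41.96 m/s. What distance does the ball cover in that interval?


d = v * t
d = 41.96 * 0.23
d = 9.6508 m

9.6508 m


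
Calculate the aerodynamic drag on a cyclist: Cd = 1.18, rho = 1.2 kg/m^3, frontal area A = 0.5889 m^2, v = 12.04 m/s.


Fd = 0.5 * Cd * rho * A * v^2
Fd = 0.5 * 1.18 * 1.2 * 0.5889 * 12.04^2
v^2 = 144.9616
Fd = 0.5 * 1.18 * 1.2 * 0.5889 * 144.9616 = 60.4405 N

60.4405 N


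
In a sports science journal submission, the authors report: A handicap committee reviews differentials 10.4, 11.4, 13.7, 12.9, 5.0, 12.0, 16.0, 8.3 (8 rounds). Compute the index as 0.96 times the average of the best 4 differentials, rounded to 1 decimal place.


All differentials: 10.4, 11.4, 13.7, 12.9, 5.0, 12.0, 16.0, 8.3
Sorted: 5.0, 8.3, 10.4, 11.4, 12.0, 12.9, 13.7, 16.0
Best 4: 5.0, 8.3, 10.4, 11.4
Average of best = 35.1 / 4 = 8.775
Raw index = 8.775 * 0.96 = 8.424
Handicap index = round(8.424, 1) = 8.4

8.4


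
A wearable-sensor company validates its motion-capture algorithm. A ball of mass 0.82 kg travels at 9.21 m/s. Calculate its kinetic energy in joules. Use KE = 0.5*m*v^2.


KE = 0.5 * m * v^2
KE = 0.5 * 0.82 * 9.21^2
KE = 0.5 * 0.82 * 84.8241 = 34.7779 J

34.7779 J


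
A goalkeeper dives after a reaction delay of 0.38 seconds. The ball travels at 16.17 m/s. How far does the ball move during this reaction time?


d = v * t
d = 16.17 * 0.38
d = 6.1446 m

6.1446 m


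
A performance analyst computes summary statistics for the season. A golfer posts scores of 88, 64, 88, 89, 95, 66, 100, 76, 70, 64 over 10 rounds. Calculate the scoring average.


Average = sum / n
Sum = 800
Average = 800 / 10 = 80

80


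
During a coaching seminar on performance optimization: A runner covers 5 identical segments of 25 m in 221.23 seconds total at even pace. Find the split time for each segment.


Split time = total_time / n_laps = 221.23 / 5
Split time = 44.246 s per lap

44.246 s


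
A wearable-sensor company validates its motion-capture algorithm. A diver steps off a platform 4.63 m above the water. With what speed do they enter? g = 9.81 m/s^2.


v = sqrt(2 * g * h)
v = sqrt(2 * 9.81 * 4.63)
v = sqrt(90.8406) = 9.531 m/s

9.531 m/s


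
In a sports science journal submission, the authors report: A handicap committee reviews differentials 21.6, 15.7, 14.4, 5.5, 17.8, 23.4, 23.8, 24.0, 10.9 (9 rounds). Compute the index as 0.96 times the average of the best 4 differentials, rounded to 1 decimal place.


All differentials: 21.6, 15.7, 14.4, 5.5, 17.8, 23.4, 23.8, 24.0, 10.9
Sorted: 5.5, 10.9, 14.4, 15.7, 17.8, 21.6, 23.4, 23.8, 24.0
Best 4: 5.5, 10.9, 14.4, 15.7
Average of best = 46.5 / 4 = 11.625
Raw index = 11.625 * 0.96 = 11.16
Handicap index = round(11.16, 1) = 11.2

11.2


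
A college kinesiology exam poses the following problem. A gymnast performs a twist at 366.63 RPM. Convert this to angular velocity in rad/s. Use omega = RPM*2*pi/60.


omega = RPM * 2 * pi / 60
omega = 366.63 * 2 * 3.14159 / 60
omega = 2303.6042 / 60 = 38.3934 rad/s

38.3934 rad/s


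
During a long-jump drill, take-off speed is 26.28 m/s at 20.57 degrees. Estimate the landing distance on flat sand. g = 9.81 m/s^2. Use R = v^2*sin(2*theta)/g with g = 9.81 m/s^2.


R = v^2 * sin(2*theta) / g
Convert angle to radians: theta = 20.57 deg = 0.359 rad
sin(2*theta) = sin(0.718) = 0.6579
R = 26.28^2 * 0.6579 / 9.81
R = 690.6384 * 0.6579 / 9.81 = 46.3172 m

46.3172 m


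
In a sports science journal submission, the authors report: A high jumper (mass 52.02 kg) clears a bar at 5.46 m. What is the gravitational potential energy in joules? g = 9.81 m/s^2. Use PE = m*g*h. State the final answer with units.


PE = m * g * h
PE = 52.02 * 9.81 * 5.46
PE = 510.3162 * 5.46 = 2786.3265 J

2786.3265 J


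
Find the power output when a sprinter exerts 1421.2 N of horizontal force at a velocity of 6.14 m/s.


P = F * v
P = 1421.2 * 6.14
P = 8726.168 W

8726.168 W


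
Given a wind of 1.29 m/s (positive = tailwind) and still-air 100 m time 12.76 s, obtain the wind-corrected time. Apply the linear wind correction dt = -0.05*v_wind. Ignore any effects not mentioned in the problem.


dt = -0.05 * v_wind = -0.05 * 1.29 = -0.0645 s
t_corrected = t_still + dt = 12.76 + (-0.0645)
t_corrected = 12.6955 s

12.6955 s


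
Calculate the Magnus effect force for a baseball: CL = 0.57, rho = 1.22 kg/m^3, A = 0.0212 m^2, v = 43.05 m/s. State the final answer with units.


FM = 0.5 * CL * rho * A * v^2
FM = 0.5 * 0.57 * 1.22 * 0.0212 * 43.05^2
v^2 = 1853.3025
FM = 0.5 * 0.57 * 1.22 * 0.0212 * 1853.3025 = 13.6611 N

13.6611 N


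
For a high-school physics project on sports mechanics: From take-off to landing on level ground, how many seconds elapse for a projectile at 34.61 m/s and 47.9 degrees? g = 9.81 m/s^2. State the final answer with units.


T = 2*v*sin(theta)/g
sin(theta) = sin(47.9 deg) = 0.742
T = 2*34.61*0.742 / 9.81
T = 51.3596 / 9.81 = 5.2354 s

5.2354 s


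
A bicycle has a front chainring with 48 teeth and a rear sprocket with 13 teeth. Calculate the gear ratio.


GR = front_teeth / rear_teeth
GR = 48 / 13
GR = 3.6923

3.6923


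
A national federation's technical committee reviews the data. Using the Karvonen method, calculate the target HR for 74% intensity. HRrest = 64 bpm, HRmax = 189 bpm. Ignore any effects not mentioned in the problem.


Target = HRrest + pct*(HRmax - HRrest)
Heart rate reserve = HRmax - HRrest = 189 - 64 = 125 bpm
Fraction = 74% = 0.74
Target = 64 + 0.74 * 125
Target = 64 + 92.5 = 156.5 bpm

156.5 bpm


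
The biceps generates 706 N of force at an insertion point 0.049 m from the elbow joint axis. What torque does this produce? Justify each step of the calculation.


tau = F * d
tau = 706 * 0.049
tau = 34.594 N*m

34.594 N*m


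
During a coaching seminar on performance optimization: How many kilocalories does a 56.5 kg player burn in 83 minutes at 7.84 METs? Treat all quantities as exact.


kcal = MET * mass * time_hr
Convert time: 83 min = 1.3833 hr
kcal = 7.84 * 56.5 * 1.3833
kcal = 612.7613 kcal

612.7613 kcal


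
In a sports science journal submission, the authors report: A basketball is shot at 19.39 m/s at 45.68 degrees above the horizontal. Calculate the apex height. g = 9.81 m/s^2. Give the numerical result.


H = (v*sin(theta))^2 / (2*g)
vy = v*sin(theta) = 19.39 * sin(45.68 deg) = 13.8726 m/s
H = vy^2 / (2*g) = 192.4478 / (2*9.81)
H = 192.4478 / 19.62 = 9.8088 m

9.8088 m


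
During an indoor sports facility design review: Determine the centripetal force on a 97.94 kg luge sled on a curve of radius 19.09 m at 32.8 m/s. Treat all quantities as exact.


Fc = m * v^2 / r
v^2 = 32.8^2 = 1075.84
Fc = 97.94 * 1075.84 / 19.09
Fc = 105367.7696 / 19.09 = 5519.527 N

5519.527 N


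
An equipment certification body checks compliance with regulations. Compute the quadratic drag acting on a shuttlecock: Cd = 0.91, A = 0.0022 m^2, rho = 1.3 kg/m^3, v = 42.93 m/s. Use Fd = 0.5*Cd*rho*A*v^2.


Fd = 0.5 * Cd * rho * A * v^2
Fd = 0.5 * 0.91 * 1.3 * 0.0022 * 42.93^2
v^2 = 1842.9849
Fd = 0.5 * 0.91 * 1.3 * 0.0022 * 1842.9849 = 2.3983 N

2.3983 N


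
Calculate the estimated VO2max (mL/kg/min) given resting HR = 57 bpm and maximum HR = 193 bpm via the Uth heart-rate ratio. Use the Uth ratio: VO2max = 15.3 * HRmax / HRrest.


VO2max = 15.3 * HRmax / HRrest
VO2max = 15.3 * 193 / 57
VO2max = 2952.9 / 57 = 51.8053 mL/kg/min

51.8053 mL/kg/min


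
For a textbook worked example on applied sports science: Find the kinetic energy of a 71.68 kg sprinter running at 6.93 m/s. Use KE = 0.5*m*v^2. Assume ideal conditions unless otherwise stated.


KE = 0.5 * m * v^2
KE = 0.5 * 71.68 * 6.93^2
KE = 0.5 * 71.68 * 48.0249 = 1721.2124 J

1721.2124 J


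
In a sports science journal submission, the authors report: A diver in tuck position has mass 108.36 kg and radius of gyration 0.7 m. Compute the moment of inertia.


I = m * k^2
I = 108.36 * 0.7^2
I = 108.36 * 0.49 = 53.0964 kg*m^2

53.0964 kg*m^2


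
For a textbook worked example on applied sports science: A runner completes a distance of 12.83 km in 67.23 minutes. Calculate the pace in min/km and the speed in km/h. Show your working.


Pace = time / distance = 67.23 min / 12.83 km = 5.2401 min/km
Speed = distance / time_in_hours = 12.83 / 1.1205 hr
Speed = 11.4502 km/h

5.2401 min/km, 11.4502 km/h


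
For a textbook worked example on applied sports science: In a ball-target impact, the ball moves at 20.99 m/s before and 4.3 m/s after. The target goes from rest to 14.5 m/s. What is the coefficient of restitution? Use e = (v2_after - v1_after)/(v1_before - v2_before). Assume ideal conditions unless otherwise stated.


e = (v2_after - v1_after) / (v1_before - v2_before)
Numerator = 14.5 - 4.3 = 10.2
Denominator = 20.99 - 0 = 20.99
e = 10.2 / 20.99 = 0.4859

0.4859


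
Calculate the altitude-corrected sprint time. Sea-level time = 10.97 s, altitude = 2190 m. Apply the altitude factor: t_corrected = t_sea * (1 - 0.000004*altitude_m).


Correction factor = 1 - 0.000004 * 2190 = 0.99124
t_corrected = t_sea * factor = 10.97 * 0.99124
t_corrected = 10.8739 s

10.8739 s


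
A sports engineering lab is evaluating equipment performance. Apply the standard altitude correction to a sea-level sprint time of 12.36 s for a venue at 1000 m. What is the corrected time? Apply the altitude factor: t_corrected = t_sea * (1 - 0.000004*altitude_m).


Correction factor = 1 - 0.000004 * 1000 = 0.996
t_corrected = t_sea * factor = 12.36 * 0.996
t_corrected = 12.3106 s

12.3106 s


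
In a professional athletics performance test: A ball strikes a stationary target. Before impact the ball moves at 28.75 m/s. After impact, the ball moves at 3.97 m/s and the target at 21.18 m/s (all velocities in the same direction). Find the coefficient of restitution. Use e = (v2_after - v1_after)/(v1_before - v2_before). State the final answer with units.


e = (v2_after - v1_after) / (v1_before - v2_before)
Numerator = 21.18 - 3.97 = 17.21
Denominator = 28.75 - 0 = 28.75
e = 17.21 / 28.75 = 0.5986

0.5986


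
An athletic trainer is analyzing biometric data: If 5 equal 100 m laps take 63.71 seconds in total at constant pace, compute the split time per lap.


Split time = total_time / n_laps = 63.71 / 5
Split time = 12.742 s per lap

12.742 s


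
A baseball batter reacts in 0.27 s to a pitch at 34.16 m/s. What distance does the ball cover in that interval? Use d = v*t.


d = v * t
d = 34.16 * 0.27
d = 9.2232 m

9.2232 m


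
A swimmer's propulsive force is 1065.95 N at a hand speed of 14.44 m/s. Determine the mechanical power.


P = F * v
P = 1065.95 * 14.44
P = 15392.318 W

15392.318 W


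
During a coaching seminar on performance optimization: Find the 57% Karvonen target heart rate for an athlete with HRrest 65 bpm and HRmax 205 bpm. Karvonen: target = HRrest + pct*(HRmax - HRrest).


Target = HRrest + pct*(HRmax - HRrest)
Heart rate reserve = HRmax - HRrest = 205 - 65 = 140 bpm
Fraction = 57% = 0.57
Target = 65 + 0.57 * 140
Target = 65 + 79.8 = 144.8 bpm

144.8 bpm


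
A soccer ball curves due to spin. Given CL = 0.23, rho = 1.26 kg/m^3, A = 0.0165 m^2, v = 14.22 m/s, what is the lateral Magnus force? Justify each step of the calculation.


FM = 0.5 * CL * rho * A * v^2
FM = 0.5 * 0.23 * 1.26 * 0.0165 * 14.22^2
v^2 = 202.2084
FM = 0.5 * 0.23 * 1.26 * 0.0165 * 202.2084 = 0.4834 N

0.4834 N


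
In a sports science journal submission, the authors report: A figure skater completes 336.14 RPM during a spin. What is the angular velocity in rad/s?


omega = RPM * 2 * pi / 60
omega = 336.14 * 2 * 3.14159 / 60
omega = 2112.0299 / 60 = 35.2005 rad/s

35.2005 rad/s


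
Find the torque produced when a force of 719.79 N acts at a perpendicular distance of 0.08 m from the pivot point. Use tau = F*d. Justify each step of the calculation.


tau = F * d
tau = 719.79 * 0.08
tau = 57.5832 N*m

57.5832 N*m


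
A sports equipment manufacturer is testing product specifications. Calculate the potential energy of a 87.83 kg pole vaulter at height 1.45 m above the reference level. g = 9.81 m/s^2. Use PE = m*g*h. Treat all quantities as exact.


PE = m * g * h
PE = 87.83 * 9.81 * 1.45
PE = 861.6123 * 1.45 = 1249.3378 J

1249.3378 J


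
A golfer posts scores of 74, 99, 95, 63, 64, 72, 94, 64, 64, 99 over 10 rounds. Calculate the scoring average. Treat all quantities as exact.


Average = sum / n
Sum = 788
Average = 788 / 10 = 78.8

78.8


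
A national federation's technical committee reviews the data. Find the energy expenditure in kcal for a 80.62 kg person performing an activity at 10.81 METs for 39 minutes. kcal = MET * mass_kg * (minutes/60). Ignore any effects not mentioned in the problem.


kcal = MET * mass * time_hr
Convert time: 39 min = 0.65 hr
kcal = 10.81 * 80.62 * 0.65
kcal = 566.4764 kcal

566.4764 kcal


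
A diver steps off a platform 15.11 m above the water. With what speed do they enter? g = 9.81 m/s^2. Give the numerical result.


v = sqrt(2 * g * h)
v = sqrt(2 * 9.81 * 15.11)
v = sqrt(296.4582) = 17.218 m/s

17.218 m/s


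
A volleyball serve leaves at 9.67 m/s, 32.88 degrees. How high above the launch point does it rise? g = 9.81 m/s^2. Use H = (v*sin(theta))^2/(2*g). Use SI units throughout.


H = (v*sin(theta))^2 / (2*g)
vy = v*sin(theta) = 9.67 * sin(32.88 deg) = 5.2497 m/s
H = vy^2 / (2*g) = 27.559 / (2*9.81)
H = 27.559 / 19.62 = 1.4046 m

1.4046 m


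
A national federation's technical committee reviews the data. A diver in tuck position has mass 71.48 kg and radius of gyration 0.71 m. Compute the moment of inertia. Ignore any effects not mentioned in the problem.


I = m * k^2
I = 71.48 * 0.71^2
I = 71.48 * 0.5041 = 36.0331 kg*m^2

36.0331 kg*m^2


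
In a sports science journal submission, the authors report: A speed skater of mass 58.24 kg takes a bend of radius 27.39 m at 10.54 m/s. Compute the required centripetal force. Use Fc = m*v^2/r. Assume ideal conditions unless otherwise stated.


Fc = m * v^2 / r
v^2 = 10.54^2 = 111.0916
Fc = 58.24 * 111.0916 / 27.39
Fc = 6469.9748 / 27.39 = 236.2167 N

236.2167 N


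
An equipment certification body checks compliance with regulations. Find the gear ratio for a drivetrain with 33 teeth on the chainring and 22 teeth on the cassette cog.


GR = front_teeth / rear_teeth
GR = 33 / 22
GR = 1.5

1.5


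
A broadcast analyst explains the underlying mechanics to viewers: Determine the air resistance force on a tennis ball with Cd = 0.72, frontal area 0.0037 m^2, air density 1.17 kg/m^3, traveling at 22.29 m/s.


Fd = 0.5 * Cd * rho * A * v^2
Fd = 0.5 * 0.72 * 1.17 * 0.0037 * 22.29^2
v^2 = 496.8441
Fd = 0.5 * 0.72 * 1.17 * 0.0037 * 496.8441 = 0.7743 N

0.7743 N


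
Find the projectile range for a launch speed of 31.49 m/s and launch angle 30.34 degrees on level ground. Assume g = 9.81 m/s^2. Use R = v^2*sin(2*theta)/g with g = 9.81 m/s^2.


R = v^2 * sin(2*theta) / g
Convert angle to radians: theta = 30.34 deg = 0.5295 rad
sin(2*theta) = sin(1.0591) = 0.8719
R = 31.49^2 * 0.8719 / 9.81
R = 991.6201 * 0.8719 / 9.81 = 88.1337 m

88.1337 m


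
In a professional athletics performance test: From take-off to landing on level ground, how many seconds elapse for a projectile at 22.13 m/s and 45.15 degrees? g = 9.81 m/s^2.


T = 2*v*sin(theta)/g
sin(theta) = sin(45.15 deg) = 0.709
T = 2*22.13*0.709 / 9.81
T = 31.3784 / 9.81 = 3.1986 s

3.1986 s


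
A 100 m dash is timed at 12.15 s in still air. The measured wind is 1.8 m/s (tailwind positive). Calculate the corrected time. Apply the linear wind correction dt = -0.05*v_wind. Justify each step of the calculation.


dt = -0.05 * v_wind = -0.05 * 1.8 = -0.09 s
t_corrected = t_still + dt = 12.15 + (-0.09)
t_corrected = 12.06 s

12.06 s


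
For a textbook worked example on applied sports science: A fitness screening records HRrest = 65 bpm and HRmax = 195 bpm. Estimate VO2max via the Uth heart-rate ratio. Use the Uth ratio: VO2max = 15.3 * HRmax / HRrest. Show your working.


VO2max = 15.3 * HRmax / HRrest
VO2max = 15.3 * 195 / 65
VO2max = 2983.5 / 65 = 45.9 mL/kg/min

45.9 mL/kg/min


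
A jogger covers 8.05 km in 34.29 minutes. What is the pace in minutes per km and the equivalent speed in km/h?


Pace = time / distance = 34.29 min / 8.05 km = 4.2596 min/km
Speed = distance / time_in_hours = 8.05 / 0.5715 hr
Speed = 14.0857 km/h

4.2596 min/km, 14.0857 km/h


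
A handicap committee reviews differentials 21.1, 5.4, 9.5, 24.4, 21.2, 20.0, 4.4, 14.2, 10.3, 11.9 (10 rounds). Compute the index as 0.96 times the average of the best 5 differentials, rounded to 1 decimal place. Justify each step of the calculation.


All differentials: 21.1, 5.4, 9.5, 24.4, 21.2, 20.0, 4.4, 14.2, 10.3, 11.9
Sorted: 4.4, 5.4, 9.5, 10.3, 11.9, 14.2, 20.0, 21.1, 21.2, 24.4
Best 5: 4.4, 5.4, 9.5, 10.3, 11.9
Average of best = 41.5 / 5 = 8.3
Raw index = 8.3 * 0.96 = 7.968
Handicap index = round(7.968, 1) = 8.0

8.0


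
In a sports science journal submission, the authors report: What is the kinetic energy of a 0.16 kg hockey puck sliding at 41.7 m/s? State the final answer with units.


KE = 0.5 * m * v^2
KE = 0.5 * 0.16 * 41.7^2
KE = 0.5 * 0.16 * 1738.89 = 139.1112 J

139.1112 J


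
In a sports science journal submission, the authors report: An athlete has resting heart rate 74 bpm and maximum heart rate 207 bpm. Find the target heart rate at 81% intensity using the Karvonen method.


Target = HRrest + pct*(HRmax - HRrest)
Heart rate reserve = HRmax - HRrest = 207 - 74 = 133 bpm
Fraction = 81% = 0.81
Target = 74 + 0.81 * 133
Target = 74 + 107.73 = 181.73 bpm

181.73 bpm


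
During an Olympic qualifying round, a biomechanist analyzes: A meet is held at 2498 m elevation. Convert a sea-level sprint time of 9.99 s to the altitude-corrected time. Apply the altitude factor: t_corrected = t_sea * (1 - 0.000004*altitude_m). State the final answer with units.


Correction factor = 1 - 0.000004 * 2498 = 0.990008
t_corrected = t_sea * factor = 9.99 * 0.990008
t_corrected = 9.8902 s

9.8902 s


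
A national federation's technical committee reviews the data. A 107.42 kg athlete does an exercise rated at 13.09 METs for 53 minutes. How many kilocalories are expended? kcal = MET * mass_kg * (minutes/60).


kcal = MET * mass * time_hr
Convert time: 53 min = 0.8833 hr
kcal = 13.09 * 107.42 * 0.8833
kcal = 1242.0796 kcal

1242.0796 kcal


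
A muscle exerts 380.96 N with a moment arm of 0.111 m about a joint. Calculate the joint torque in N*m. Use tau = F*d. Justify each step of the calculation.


tau = F * d
tau = 380.96 * 0.111
tau = 42.2866 N*m

42.2866 N*m


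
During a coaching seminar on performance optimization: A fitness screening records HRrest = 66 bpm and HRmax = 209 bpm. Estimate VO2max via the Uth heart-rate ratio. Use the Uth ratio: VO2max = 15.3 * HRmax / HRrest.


VO2max = 15.3 * HRmax / HRrest
VO2max = 15.3 * 209 / 66
VO2max = 3197.7 / 66 = 48.45 mL/kg/min

48.45 mL/kg/min


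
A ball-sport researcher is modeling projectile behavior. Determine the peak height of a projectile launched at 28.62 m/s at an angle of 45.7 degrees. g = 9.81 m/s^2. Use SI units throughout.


H = (v*sin(theta))^2 / (2*g)
vy = v*sin(theta) = 28.62 * sin(45.7 deg) = 20.4831 m/s
H = vy^2 / (2*g) = 419.5585 / (2*9.81)
H = 419.5585 / 19.62 = 21.3842 m

21.3842 m


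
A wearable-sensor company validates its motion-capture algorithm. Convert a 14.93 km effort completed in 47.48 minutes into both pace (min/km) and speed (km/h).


Pace = time / distance = 47.48 min / 14.93 km = 3.1802 min/km
Speed = distance / time_in_hours = 14.93 / 0.7913 hr
Speed = 18.8669 km/h

3.1802 min/km, 18.8669 km/h


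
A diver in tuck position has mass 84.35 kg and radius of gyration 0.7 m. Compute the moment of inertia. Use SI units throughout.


I = m * k^2
I = 84.35 * 0.7^2
I = 84.35 * 0.49 = 41.3315 kg*m^2

41.3315 kg*m^2


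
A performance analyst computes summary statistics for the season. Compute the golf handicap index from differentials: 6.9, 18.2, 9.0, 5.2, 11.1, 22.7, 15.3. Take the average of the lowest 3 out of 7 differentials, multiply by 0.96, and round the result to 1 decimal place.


All differentials: 6.9, 18.2, 9.0, 5.2, 11.1, 22.7, 15.3
Sorted: 5.2, 6.9, 9.0, 11.1, 15.3, 18.2, 22.7
Best 3: 5.2, 6.9, 9.0
Average of best = 21.1 / 3 = 7.0333
Raw index = 7.0333 * 0.96 = 6.752
Handicap index = round(6.752, 1) = 6.8

6.8


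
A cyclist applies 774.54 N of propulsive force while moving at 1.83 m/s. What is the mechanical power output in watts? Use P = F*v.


P = F * v
P = 774.54 * 1.83
P = 1417.4082 W

1417.4082 W


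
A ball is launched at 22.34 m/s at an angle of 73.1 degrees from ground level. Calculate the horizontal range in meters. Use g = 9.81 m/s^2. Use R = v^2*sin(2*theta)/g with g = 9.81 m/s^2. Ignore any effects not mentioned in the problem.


R = v^2 * sin(2*theta) / g
Convert angle to radians: theta = 73.1 deg = 1.2758 rad
sin(2*theta) = sin(2.5517) = 0.5563
R = 22.34^2 * 0.5563 / 9.81
R = 499.0756 * 0.5563 / 9.81 = 28.3011 m

28.3011 m


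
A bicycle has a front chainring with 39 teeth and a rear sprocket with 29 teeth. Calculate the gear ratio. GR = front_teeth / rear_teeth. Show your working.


GR = front_teeth / rear_teeth
GR = 39 / 29
GR = 1.3448

1.3448


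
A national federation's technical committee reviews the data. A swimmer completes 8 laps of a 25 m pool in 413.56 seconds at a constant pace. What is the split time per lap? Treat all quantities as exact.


Split time = total_time / n_laps = 413.56 / 8
Split time = 51.695 s per lap

51.695 s


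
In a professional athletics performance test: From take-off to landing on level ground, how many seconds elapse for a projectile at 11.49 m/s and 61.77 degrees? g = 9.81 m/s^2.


T = 2*v*sin(theta)/g
sin(theta) = sin(61.77 deg) = 0.8811
T = 2*11.49*0.8811 / 9.81
T = 20.2467 / 9.81 = 2.0639 s

2.0639 s


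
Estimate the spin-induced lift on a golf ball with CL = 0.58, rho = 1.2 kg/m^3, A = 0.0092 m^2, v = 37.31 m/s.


FM = 0.5 * CL * rho * A * v^2
FM = 0.5 * 0.58 * 1.2 * 0.0092 * 37.31^2
v^2 = 1392.0361
FM = 0.5 * 0.58 * 1.2 * 0.0092 * 1392.0361 = 4.4567 N

4.4567 N


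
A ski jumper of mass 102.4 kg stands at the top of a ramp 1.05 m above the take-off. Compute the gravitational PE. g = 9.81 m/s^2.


PE = m * g * h
PE = 102.4 * 9.81 * 1.05
PE = 1004.544 * 1.05 = 1054.7712 J

1054.7712 J


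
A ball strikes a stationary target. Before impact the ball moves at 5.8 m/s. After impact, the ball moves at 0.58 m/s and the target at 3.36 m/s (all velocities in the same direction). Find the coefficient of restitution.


e = (v2_after - v1_after) / (v1_before - v2_before)
Numerator = 3.36 - 0.58 = 2.78
Denominator = 5.8 - 0 = 5.8
e = 2.78 / 5.8 = 0.4793

0.4793


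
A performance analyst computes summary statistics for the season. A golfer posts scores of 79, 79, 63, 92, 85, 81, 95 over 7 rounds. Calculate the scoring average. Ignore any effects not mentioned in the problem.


Average = sum / n
Sum = 574
Average = 574 / 7 = 82

82


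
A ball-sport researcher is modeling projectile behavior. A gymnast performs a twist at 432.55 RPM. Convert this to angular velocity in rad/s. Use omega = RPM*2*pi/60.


omega = RPM * 2 * pi / 60
omega = 432.55 * 2 * 3.14159 / 60
omega = 2717.7918 / 60 = 45.2965 rad/s

45.2965 rad/s


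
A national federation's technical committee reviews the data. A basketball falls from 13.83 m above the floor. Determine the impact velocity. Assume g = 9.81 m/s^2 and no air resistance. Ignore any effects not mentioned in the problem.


v = sqrt(2 * g * h)
v = sqrt(2 * 9.81 * 13.83)
v = sqrt(271.3446) = 16.4725 m/s

16.4725 m/s


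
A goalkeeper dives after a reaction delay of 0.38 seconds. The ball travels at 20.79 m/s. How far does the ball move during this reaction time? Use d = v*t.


d = v * t
d = 20.79 * 0.38
d = 7.9002 m

7.9002 m


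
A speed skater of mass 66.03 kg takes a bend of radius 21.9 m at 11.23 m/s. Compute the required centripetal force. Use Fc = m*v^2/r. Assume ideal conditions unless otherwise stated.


Fc = m * v^2 / r
v^2 = 11.23^2 = 126.1129
Fc = 66.03 * 126.1129 / 21.9
Fc = 8327.2348 / 21.9 = 380.239 N

380.239 N


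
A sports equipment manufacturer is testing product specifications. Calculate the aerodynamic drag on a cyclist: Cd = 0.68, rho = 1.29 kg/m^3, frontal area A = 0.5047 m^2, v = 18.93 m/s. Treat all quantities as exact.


Fd = 0.5 * Cd * rho * A * v^2
Fd = 0.5 * 0.68 * 1.29 * 0.5047 * 18.93^2
v^2 = 358.3449
Fd = 0.5 * 0.68 * 1.29 * 0.5047 * 358.3449 = 79.3237 N

79.3237 N


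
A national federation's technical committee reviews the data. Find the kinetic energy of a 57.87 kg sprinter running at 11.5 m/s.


KE = 0.5 * m * v^2
KE = 0.5 * 57.87 * 11.5^2
KE = 0.5 * 57.87 * 132.25 = 3826.6537 J

3826.6537 J


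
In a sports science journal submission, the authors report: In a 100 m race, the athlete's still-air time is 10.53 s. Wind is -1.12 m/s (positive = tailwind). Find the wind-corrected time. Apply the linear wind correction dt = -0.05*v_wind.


dt = -0.05 * v_wind = -0.05 * -1.12 = 0.056 s
t_corrected = t_still + dt = 10.53 + (0.056)
t_corrected = 10.586 s

10.586 s


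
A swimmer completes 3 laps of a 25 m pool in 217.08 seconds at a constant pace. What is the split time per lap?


Split time = total_time / n_laps = 217.08 / 3
Split time = 72.36 s per lap

72.36 s


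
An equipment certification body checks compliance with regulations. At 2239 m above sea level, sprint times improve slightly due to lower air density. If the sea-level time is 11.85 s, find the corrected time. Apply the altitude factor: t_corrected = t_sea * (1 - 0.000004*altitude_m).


Correction factor = 1 - 0.000004 * 2239 = 0.991044
t_corrected = t_sea * factor = 11.85 * 0.991044
t_corrected = 11.7439 s

11.7439 s


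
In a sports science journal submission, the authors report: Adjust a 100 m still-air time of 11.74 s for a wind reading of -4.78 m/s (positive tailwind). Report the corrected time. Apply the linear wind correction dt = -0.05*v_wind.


dt = -0.05 * v_wind = -0.05 * -4.78 = 0.239 s
t_corrected = t_still + dt = 11.74 + (0.239)
t_corrected = 11.979 s

11.979 s


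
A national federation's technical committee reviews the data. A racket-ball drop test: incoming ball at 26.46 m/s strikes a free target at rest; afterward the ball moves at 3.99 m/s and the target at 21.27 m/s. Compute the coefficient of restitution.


e = (v2_after - v1_after) / (v1_before - v2_before)
Numerator = 21.27 - 3.99 = 17.28
Denominator = 26.46 - 0 = 26.46
e = 17.28 / 26.46 = 0.6531

0.6531


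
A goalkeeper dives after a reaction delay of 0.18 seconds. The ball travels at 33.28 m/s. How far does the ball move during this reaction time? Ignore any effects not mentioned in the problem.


d = v * t
d = 33.28 * 0.18
d = 5.9904 m

5.9904 m
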